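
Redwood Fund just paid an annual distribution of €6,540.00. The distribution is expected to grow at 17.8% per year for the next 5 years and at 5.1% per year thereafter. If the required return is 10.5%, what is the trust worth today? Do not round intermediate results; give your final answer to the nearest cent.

€215048.37

D_1 = 7704.12000
D_2 = 9075.45336
D_3 = 10690.88406
D_4 = 12593.86142
D_5 = 14835.56875
Terminal value at year 5: TV = D_5×(1+g_2)/(r−g_2) = 15592.18276/0.054 = 288744.12518
P_0 = D_1/(1+r)^1 + D_2/(1+r)^2 + D_3/(1+r)^3 + D_4/(1+r)^4 + D_5/(1+r)^5 + TV/(1+r)^5
    = 6972.05430 + 7432.65155 + 7923.67740 + 8447.14206 + 9005.18855 + 175267.65122 = 215048.36508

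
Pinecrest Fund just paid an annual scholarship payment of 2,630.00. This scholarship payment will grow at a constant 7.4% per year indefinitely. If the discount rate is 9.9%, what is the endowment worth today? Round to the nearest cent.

112984.80

D₁ = D₀ × (1 + g) = 2,630.00 × 1.074 = 2,824.6200
Growing perpetuity: P = D₁ / (r − g) = 2,824.6200 / (0.099 − 0.074) = 112,984.80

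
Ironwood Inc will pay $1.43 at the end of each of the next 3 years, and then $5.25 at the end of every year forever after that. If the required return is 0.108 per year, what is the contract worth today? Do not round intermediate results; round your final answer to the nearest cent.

$39.24

PV of 3-year annuity: $1.43 × [1 − (1+0.108)^−3] / 0.108 = 3.50670
Perpetuity value at year 3: $5.25 / 0.108 = 48.61111
PV of perpetuity: 48.61111 / (1+0.108)^3 = 35.73685
Total PV = 3.50670 + 35.73685 = 39.24355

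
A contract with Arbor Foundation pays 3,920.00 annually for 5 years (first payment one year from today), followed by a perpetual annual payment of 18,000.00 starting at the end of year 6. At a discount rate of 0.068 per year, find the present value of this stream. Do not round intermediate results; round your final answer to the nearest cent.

PV of 5-year annuity: 3,920.00 × [1 − (1+0.068)^−5] / 0.068 = 16159.21249
Perpetuity value at year 5: 18,000.00 / 0.068 = 264705.88235
PV of perpetuity: 264705.88235 / (1+0.068)^5 = 190505.41684
Total PV = 16159.21249 + 190505.41684 = 206664.62933

206664.63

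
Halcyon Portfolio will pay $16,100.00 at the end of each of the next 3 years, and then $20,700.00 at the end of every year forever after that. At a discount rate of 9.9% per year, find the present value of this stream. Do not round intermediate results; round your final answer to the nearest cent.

PV of 3-year annuity: $16,100.00 × [1 − (1+0.099)^−3] / 0.099 = 40108.90994
Perpetuity value at year 3: $20,700.00 / 0.099 = 209090.90909
PV of perpetuity: 209090.90909 / (1+0.099)^3 = 157522.31060
Total PV = 40108.90994 + 157522.31060 = 197631.22054

$197631.22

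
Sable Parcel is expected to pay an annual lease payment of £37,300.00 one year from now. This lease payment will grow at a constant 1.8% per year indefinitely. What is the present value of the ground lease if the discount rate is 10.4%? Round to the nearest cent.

£433720.93

Growing perpetuity: P = D₁ / (r − g) = £37,300.0000 / (0.104 − 0.018) = £433,720.93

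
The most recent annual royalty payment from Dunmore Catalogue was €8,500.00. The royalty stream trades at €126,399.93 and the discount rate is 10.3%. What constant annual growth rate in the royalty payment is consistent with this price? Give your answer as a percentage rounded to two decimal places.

3.35%

P = D₀(1+g)/(r−g) ⇒ P(r−g) = D₀(1+g) ⇒ g(P+D₀) = P·r − D₀
g = (P·r − D₀)/(P + D₀) = (€126,399.93×0.103 − €8,500.00) / (€126,399.93 + €8,500.00) = 0.033500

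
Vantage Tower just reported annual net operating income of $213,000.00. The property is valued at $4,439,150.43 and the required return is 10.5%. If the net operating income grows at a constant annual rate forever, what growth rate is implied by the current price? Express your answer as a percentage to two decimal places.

P = D₀(1+g)/(r−g) ⇒ P(r−g) = D₀(1+g) ⇒ g(P+D₀) = P·r − D₀
g = (P·r − D₀)/(P + D₀) = ($4,439,150.43×0.105 − $213,000.00) / ($4,439,150.43 + $213,000.00) = 0.054407

5.44%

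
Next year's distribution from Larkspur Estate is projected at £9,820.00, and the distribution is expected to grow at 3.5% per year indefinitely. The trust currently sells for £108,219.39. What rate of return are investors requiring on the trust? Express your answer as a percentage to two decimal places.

P = D₁/(r − g) ⇒ r = D₁/P + g = £9,820.0000/£108,219.39 + 0.035 = 0.090742 + 0.035 = 0.125742

12.57%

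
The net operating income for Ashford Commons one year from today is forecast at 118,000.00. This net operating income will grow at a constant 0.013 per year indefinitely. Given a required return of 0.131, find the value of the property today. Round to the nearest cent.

1000000.00

Growing perpetuity: P = D₁ / (r − g) = 118,000.0000 / (0.131 − 0.013) = 1,000,000.00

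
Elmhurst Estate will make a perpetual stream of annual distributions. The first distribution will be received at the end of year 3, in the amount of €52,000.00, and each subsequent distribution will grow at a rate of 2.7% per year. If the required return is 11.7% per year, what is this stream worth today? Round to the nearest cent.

Value at end of year 2: C₁ / (r − g) = €52,000.00 / (0.117 − 0.027) = €577,777.7778
Discount to today: PV = €577,777.7778 / (1 + 0.117)^2 = €577,777.7778 / 1.247689 = €463,078.36

€463078.36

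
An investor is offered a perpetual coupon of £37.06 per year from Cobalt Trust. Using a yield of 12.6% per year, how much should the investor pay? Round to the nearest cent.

£294.13

Level perpetuity: PV = C / r = £37.06 / 0.126 = £294.13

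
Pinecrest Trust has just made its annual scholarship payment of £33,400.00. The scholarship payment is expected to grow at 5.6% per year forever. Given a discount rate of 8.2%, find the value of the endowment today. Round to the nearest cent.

D₁ = D₀ × (1 + g) = £33,400.00 × 1.056 = £35,270.4000
Growing perpetuity: P = D₁ / (r − g) = £35,270.4000 / (0.082 − 0.056) = £1,356,553.85

£1356553.85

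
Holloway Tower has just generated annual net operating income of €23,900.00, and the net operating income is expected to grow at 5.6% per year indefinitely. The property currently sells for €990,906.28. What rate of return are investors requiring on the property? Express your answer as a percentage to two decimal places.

8.15%

D₁ = €23,900.00 × 1.056 = €25,238.4000
P = D₁/(r − g) ⇒ r = D₁/P + g = €25,238.4000/€990,906.28 + 0.056 = 0.025470 + 0.056 = 0.081470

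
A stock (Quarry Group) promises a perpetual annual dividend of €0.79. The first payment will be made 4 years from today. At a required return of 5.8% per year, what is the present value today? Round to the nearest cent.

Value at end of year 3: C / r = €0.79 / 0.058 = €13.6207
Discount to today: PV = €13.6207 / (1 + 0.058)^3 = €13.6207 / 1.184287 = €11.50

€11.50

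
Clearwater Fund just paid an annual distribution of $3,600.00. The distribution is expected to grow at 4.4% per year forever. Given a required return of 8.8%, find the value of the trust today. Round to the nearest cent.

$85418.18

D₁ = D₀ × (1 + g) = $3,600.00 × 1.044 = $3,758.4000
Growing perpetuity: P = D₁ / (r − g) = $3,758.4000 / (0.088 − 0.044) = $85,418.18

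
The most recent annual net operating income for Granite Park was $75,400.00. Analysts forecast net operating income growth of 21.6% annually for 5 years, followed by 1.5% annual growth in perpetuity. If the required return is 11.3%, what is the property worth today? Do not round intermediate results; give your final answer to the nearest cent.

D_1 = 91686.40000
D_2 = 111490.66240
D_3 = 135572.64548
D_4 = 164856.33690
D_5 = 200465.30567
Terminal value at year 5: TV = D_5×(1+g_2)/(r−g_2) = 203472.28526/0.098 = 2076247.80875
P_0 = D_1/(1+r)^1 + D_2/(1+r)^2 + D_3/(1+r)^3 + D_4/(1+r)^4 + D_5/(1+r)^5 + TV/(1+r)^5
    = 82377.71788 + 90001.17245 + 98330.12193 + 107429.85468 + 117371.70107 + 1215635.47541 = 1711146.04343

$1711146.04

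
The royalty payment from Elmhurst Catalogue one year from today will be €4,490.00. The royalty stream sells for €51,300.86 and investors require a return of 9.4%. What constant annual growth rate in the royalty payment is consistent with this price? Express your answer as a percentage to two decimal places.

0.65%

P = D₁/(r−g) ⇒ g = r − D₁/P = 0.094 − €4,490.00/€51,300.86 = 0.006477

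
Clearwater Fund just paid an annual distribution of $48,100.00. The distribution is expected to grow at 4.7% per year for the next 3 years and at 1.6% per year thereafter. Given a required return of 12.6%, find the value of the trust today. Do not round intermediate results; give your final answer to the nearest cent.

D_1 = 50360.70000
D_2 = 52727.65290
D_3 = 55205.85259
Terminal value at year 3: TV = D_3×(1+g_2)/(r−g_2) = 56089.14623/0.11 = 509901.32934
P_0 = D_1/(1+r)^1 + D_2/(1+r)^2 + D_3/(1+r)^3 + TV/(1+r)^3
    = 44725.31083 + 41587.38938 + 38669.62405 + 357166.70943 = 482149.03370

$482149.03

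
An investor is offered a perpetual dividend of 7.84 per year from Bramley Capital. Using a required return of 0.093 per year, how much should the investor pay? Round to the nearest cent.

84.30

Level perpetuity: PV = C / r = 7.84 / 0.093 = 84.30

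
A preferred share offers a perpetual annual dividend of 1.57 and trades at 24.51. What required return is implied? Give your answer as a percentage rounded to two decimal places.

6.41%

P = C/r ⇒ r = C/P = 1.57/24.51 = 0.064055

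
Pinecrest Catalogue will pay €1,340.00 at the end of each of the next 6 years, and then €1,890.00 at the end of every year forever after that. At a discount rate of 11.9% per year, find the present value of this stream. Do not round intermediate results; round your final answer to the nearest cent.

€13614.66

PV of 6-year annuity: €1,340.00 × [1 − (1+0.119)^−6] / 0.119 = 5524.92452
Perpetuity value at year 6: €1,890.00 / 0.119 = 15882.35294
PV of perpetuity: 15882.35294 / (1+0.119)^6 = 8089.73553
Total PV = 5524.92452 + 8089.73553 = 13614.66004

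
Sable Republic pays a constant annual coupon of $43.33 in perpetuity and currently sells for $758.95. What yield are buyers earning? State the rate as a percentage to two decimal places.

5.71%

P = C/r ⇒ r = C/P = $43.33/$758.95 = 0.057092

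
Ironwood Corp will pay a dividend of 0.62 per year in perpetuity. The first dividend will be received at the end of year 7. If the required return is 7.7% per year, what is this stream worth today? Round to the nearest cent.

Value at end of year 6: C / r = 0.62 / 0.077 = 8.0519
Discount to today: PV = 8.0519 / (1 + 0.077)^6 = 8.0519 / 1.560609 = 5.16

5.16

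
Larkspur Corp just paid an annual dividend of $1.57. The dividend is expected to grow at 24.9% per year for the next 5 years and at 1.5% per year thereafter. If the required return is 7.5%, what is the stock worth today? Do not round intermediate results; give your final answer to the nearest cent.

D_1 = 1.96093
D_2 = 2.44920
D_3 = 3.05905
D_4 = 3.82076
D_5 = 4.77213
Terminal value at year 5: TV = D_5×(1+g_2)/(r−g_2) = 4.84371/0.06 = 80.72845
P_0 = D_1/(1+r)^1 + D_2/(1+r)^2 + D_3/(1+r)^3 + D_4/(1+r)^4 + D_5/(1+r)^5 + TV/(1+r)^5
    = 1.82412 + 2.11937 + 2.46242 + 2.86098 + 3.32407 + 56.23210 = 68.82306

$68.82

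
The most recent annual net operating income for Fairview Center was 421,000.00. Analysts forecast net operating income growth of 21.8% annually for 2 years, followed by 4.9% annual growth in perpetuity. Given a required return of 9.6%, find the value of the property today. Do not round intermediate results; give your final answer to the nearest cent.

D_1 = 512778.00000
D_2 = 624563.60400
Terminal value at year 2: TV = D_2×(1+g_2)/(r−g_2) = 655167.22060/0.047 = 13939728.09779
P_0 = D_1/(1+r)^1 + D_2/(1+r)^2 + TV/(1+r)^2
    = 467863.13869 + 519942.79463 + 11604680.67174 = 12592486.60506

12592486.61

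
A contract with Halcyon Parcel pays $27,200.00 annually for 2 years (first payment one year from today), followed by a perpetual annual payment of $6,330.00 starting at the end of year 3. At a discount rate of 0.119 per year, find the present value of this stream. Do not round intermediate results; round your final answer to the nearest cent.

PV of 2-year annuity: $27,200.00 × [1 − (1+0.119)^−2] / 0.119 = 46029.86357
Perpetuity value at year 2: $6,330.00 / 0.119 = 53193.27731
PV of perpetuity: 53193.27731 / (1+0.119)^2 = 42481.18038
Total PV = 46029.86357 + 42481.18038 = 88511.04396

$88511.04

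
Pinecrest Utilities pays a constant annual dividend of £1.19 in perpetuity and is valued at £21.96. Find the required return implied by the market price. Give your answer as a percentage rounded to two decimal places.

P = C/r ⇒ r = C/P = £1.19/£21.96 = 0.054189

5.42%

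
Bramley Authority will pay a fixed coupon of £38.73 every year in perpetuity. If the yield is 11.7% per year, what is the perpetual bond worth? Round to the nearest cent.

Level perpetuity: PV = C / r = £38.73 / 0.117 = £331.03

£331.03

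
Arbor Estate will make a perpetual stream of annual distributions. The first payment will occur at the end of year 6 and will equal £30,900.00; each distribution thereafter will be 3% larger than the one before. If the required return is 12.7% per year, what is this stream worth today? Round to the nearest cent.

£175213.34

Value at end of year 5: C₁ / (r − g) = £30,900.00 / (0.127 − 0.03) = £318,556.7010
Discount to today: PV = £318,556.7010 / (1 + 0.127)^5 = £318,556.7010 / 1.818108 = £175,213.34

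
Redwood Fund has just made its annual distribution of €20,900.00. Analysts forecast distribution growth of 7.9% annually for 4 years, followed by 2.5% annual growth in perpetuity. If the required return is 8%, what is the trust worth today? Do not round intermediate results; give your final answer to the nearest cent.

€471466.07

D_1 = 22551.10000
D_2 = 24332.63690
D_3 = 26254.91522
D_4 = 28329.05352
Terminal value at year 4: TV = D_4×(1+g_2)/(r−g_2) = 29037.27986/0.055 = 527950.54282
P_0 = D_1/(1+r)^1 + D_2/(1+r)^2 + D_3/(1+r)^3 + D_4/(1+r)^4 + TV/(1+r)^4
    = 20880.64815 + 20861.31421 + 20841.99818 + 20822.70004 + 388059.40977 = 471466.07035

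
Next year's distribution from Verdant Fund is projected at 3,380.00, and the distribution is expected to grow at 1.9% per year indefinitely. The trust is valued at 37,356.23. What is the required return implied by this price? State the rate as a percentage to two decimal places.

10.95%

P = D₁/(r − g) ⇒ r = D₁/P + g = 3,380.0000/37,356.23 + 0.019 = 0.090480 + 0.019 = 0.109480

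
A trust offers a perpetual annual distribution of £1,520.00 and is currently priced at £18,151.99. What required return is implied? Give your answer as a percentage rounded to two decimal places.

P = C/r ⇒ r = C/P = £1,520.00/£18,151.99 = 0.083737

8.37%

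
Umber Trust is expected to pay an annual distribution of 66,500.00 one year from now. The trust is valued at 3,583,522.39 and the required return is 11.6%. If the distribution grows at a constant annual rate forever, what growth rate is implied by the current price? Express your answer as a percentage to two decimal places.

9.74%

P = D₁/(r−g) ⇒ g = r − D₁/P = 0.116 − 66,500.00/3,583,522.39 = 0.097443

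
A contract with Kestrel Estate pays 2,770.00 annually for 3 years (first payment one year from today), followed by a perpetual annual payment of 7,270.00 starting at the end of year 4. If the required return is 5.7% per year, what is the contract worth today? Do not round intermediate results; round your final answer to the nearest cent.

PV of 3-year annuity: 2,770.00 × [1 − (1+0.057)^−3] / 0.057 = 7445.53310
Perpetuity value at year 3: 7,270.00 / 0.057 = 127543.85965
PV of perpetuity: 127543.85965 / (1+0.057)^3 = 108002.69516
Total PV = 7445.53310 + 108002.69516 = 115448.22826

115448.23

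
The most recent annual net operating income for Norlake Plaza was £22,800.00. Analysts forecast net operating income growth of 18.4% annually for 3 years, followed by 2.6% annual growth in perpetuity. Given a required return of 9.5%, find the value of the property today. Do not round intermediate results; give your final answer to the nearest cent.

£508727.41

D_1 = 26995.20000
D_2 = 31962.31680
D_3 = 37843.38309
Terminal value at year 3: TV = D_3×(1+g_2)/(r−g_2) = 38827.31105/0.069 = 562714.65292
P_0 = D_1/(1+r)^1 + D_2/(1+r)^2 + D_3/(1+r)^3 + TV/(1+r)^3
    = 24653.15068 + 26656.92275 + 28823.55848 + 428593.78262 = 508727.41453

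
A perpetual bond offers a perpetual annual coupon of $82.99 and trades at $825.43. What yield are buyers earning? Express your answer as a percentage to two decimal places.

10.05%

P = C/r ⇒ r = C/P = $82.99/$825.43 = 0.100542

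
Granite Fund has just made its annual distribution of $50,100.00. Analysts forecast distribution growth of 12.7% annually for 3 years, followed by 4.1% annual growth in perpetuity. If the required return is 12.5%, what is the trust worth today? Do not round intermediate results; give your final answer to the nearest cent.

$775034.44

D_1 = 56462.70000
D_2 = 63633.46290
D_3 = 71714.91269
Terminal value at year 3: TV = D_3×(1+g_2)/(r−g_2) = 74655.22411/0.084 = 888752.66796
P_0 = D_1/(1+r)^1 + D_2/(1+r)^2 + D_3/(1+r)^3 + TV/(1+r)^3
    = 50189.06667 + 50278.29167 + 50367.67530 + 624199.40466 = 775034.43830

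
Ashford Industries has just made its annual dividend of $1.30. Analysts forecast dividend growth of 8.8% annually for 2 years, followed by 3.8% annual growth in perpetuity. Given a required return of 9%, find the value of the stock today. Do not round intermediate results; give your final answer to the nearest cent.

$28.45

D_1 = 1.41440
D_2 = 1.53887
Terminal value at year 2: TV = D_2×(1+g_2)/(r−g_2) = 1.59734/0.052 = 30.71816
P_0 = D_1/(1+r)^1 + D_2/(1+r)^2 + TV/(1+r)^2
    = 1.29761 + 1.29523 + 25.85486 = 28.44771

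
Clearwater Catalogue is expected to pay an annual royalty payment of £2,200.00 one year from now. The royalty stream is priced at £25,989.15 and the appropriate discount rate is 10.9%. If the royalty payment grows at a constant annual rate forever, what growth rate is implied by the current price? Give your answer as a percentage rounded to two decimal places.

P = D₁/(r−g) ⇒ g = r − D₁/P = 0.109 − £2,200.00/£25,989.15 = 0.024349

2.43%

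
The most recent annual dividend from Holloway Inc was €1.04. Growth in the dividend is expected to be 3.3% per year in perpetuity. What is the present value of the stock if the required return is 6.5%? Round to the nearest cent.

€33.57

D₁ = D₀ × (1 + g) = €1.04 × 1.033 = €1.0743
Growing perpetuity: P = D₁ / (r − g) = €1.0743 / (0.065 − 0.033) = €33.57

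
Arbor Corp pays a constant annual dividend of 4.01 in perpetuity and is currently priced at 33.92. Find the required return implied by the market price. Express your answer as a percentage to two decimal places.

11.82%

P = C/r ⇒ r = C/P = 4.01/33.92 = 0.118219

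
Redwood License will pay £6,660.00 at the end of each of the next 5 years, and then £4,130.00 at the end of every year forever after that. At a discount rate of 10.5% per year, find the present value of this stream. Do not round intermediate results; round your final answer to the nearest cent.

PV of 5-year annuity: £6,660.00 × [1 − (1+0.105)^−5] / 0.105 = 24927.43577
Perpetuity value at year 5: £4,130.00 / 0.105 = 39333.33333
PV of perpetuity: 39333.33333 / (1+0.105)^5 = 23875.32887
Total PV = 24927.43577 + 23875.32887 = 48802.76464

£48802.76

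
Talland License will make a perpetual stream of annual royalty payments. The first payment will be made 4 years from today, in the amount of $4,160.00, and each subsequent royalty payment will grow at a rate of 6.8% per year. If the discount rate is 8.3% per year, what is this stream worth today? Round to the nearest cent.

$218331.65

Value at end of year 3: C₁ / (r − g) = $4,160.00 / (0.083 − 0.068) = $277,333.3333
Discount to today: PV = $277,333.3333 / (1 + 0.083)^3 = $277,333.3333 / 1.270239 = $218,331.65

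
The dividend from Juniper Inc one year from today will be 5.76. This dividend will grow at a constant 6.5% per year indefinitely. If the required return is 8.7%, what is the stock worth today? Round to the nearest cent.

261.82

Growing perpetuity: P = D₁ / (r − g) = 5.7600 / (0.087 − 0.065) = 261.82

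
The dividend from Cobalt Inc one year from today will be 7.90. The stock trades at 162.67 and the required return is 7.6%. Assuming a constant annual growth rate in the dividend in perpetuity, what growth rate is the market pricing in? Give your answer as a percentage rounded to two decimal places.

2.74%

P = D₁/(r−g) ⇒ g = r − D₁/P = 0.076 − 7.90/162.67 = 0.027435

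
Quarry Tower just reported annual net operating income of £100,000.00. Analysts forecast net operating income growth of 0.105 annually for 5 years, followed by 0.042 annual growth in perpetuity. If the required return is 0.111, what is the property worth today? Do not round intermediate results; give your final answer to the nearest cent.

D_1 = 110500.00000
D_2 = 122102.50000
D_3 = 134923.26250
D_4 = 149090.20506
D_5 = 164744.67659
Terminal value at year 5: TV = D_5×(1+g_2)/(r−g_2) = 171663.95301/0.069 = 2487883.37697
P_0 = D_1/(1+r)^1 + D_2/(1+r)^2 + D_3/(1+r)^3 + D_4/(1+r)^4 + D_5/(1+r)^5 + TV/(1+r)^5
    = 99459.94599 + 98922.80857 + 98388.57198 + 97857.22056 + 97328.73872 + 1469805.01081 = 1961762.29664

£1961762.30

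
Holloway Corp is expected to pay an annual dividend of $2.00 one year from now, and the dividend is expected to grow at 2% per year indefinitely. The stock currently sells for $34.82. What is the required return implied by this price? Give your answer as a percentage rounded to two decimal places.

P = D₁/(r − g) ⇒ r = D₁/P + g = $2.0000/$34.82 + 0.02 = 0.057438 + 0.02 = 0.077438

7.74%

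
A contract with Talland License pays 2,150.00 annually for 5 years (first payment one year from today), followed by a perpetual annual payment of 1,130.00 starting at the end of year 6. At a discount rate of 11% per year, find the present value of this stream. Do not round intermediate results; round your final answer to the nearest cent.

PV of 5-year annuity: 2,150.00 × [1 − (1+0.11)^−5] / 0.11 = 7946.17859
Perpetuity value at year 5: 1,130.00 / 0.11 = 10272.72727
PV of perpetuity: 10272.72727 / (1+0.11)^5 = 6096.36364
Total PV = 7946.17859 + 6096.36364 = 14042.54223

14042.54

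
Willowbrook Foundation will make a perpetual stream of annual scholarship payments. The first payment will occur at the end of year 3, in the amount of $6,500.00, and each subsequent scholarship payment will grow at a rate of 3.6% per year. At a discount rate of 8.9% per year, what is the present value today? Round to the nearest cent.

Value at end of year 2: C₁ / (r − g) = $6,500.00 / (0.089 − 0.036) = $122,641.5094
Discount to today: PV = $122,641.5094 / (1 + 0.089)^2 = $122,641.5094 / 1.185921 = $103,414.57

$103414.57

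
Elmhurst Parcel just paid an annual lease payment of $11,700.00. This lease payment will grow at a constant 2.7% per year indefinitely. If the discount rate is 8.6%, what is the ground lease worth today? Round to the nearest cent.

$203659.32

D₁ = D₀ × (1 + g) = $11,700.00 × 1.027 = $12,015.9000
Growing perpetuity: P = D₁ / (r − g) = $12,015.9000 / (0.086 − 0.027) = $203,659.32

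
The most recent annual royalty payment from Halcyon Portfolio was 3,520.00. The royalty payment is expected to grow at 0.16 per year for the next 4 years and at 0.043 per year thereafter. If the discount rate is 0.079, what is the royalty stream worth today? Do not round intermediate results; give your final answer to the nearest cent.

D_1 = 4083.20000
D_2 = 4736.51200
D_3 = 5494.35392
D_4 = 6373.45055
Terminal value at year 4: TV = D_4×(1+g_2)/(r−g_2) = 6647.50892/0.036 = 184653.02558
P_0 = D_1/(1+r)^1 + D_2/(1+r)^2 + D_3/(1+r)^3 + D_4/(1+r)^4 + TV/(1+r)^4
    = 3784.24467 + 4068.32606 + 4373.73330 + 4702.06731 + 136229.33898 = 153157.71032

153157.71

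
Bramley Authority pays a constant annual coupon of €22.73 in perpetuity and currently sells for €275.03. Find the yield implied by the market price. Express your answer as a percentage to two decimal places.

8.26%

P = C/r ⇒ r = C/P = €22.73/€275.03 = 0.082646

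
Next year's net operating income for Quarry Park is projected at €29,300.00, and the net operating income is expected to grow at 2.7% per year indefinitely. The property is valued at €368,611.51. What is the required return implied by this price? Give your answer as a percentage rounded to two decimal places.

10.65%

P = D₁/(r − g) ⇒ r = D₁/P + g = €29,300.0000/€368,611.51 + 0.027 = 0.079487 + 0.027 = 0.106487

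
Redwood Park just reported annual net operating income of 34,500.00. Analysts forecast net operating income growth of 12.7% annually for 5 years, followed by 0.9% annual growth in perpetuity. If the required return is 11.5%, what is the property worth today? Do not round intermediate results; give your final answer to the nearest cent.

D_1 = 38881.50000
D_2 = 43819.45050
D_3 = 49384.52071
D_4 = 55656.35484
D_5 = 62724.71191
Terminal value at year 5: TV = D_5×(1+g_2)/(r−g_2) = 63289.23432/0.106 = 597068.24827
P_0 = D_1/(1+r)^1 + D_2/(1+r)^2 + D_3/(1+r)^3 + D_4/(1+r)^4 + D_5/(1+r)^5 + TV/(1+r)^5
    = 34871.30045 + 35246.59696 + 35625.93253 + 36009.35064 + 36396.89522 + 346457.23843 = 524607.31422

524607.31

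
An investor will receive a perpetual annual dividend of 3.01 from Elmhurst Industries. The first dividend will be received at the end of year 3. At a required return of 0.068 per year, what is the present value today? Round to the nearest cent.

38.81

Value at end of year 2: C / r = 3.01 / 0.068 = 44.2647
Discount to today: PV = 44.2647 / (1 + 0.068)^2 = 44.2647 / 1.140624 = 38.81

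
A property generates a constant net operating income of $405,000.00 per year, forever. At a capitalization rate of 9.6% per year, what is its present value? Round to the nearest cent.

$4218750.00

Level perpetuity: PV = C / r = $405,000.00 / 0.096 = $4,218,750.00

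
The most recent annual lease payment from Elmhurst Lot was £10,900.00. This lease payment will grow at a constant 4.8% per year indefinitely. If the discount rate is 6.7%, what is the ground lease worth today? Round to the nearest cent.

D₁ = D₀ × (1 + g) = £10,900.00 × 1.048 = £11,423.2000
Growing perpetuity: P = D₁ / (r − g) = £11,423.2000 / (0.067 − 0.048) = £601,221.05

£601221.05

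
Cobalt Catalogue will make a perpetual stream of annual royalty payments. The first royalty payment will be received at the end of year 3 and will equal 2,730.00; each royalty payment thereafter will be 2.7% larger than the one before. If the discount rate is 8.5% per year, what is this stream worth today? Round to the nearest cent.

39982.98

Value at end of year 2: C₁ / (r − g) = 2,730.00 / (0.085 − 0.027) = 47,068.9655
Discount to today: PV = 47,068.9655 / (1 + 0.085)^2 = 47,068.9655 / 1.177225 = 39,982.98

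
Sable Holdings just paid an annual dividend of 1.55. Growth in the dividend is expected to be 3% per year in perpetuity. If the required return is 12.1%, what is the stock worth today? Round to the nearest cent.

17.54

D₁ = D₀ × (1 + g) = 1.55 × 1.03 = 1.5965
Growing perpetuity: P = D₁ / (r − g) = 1.5965 / (0.121 − 0.03) = 17.54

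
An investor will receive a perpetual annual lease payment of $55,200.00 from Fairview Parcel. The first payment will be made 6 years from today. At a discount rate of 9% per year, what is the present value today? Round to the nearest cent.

Value at end of year 5: C / r = $55,200.00 / 0.09 = $613,333.3333
Discount to today: PV = $613,333.3333 / (1 + 0.09)^5 = $613,333.3333 / 1.538624 = $398,624.58

$398624.58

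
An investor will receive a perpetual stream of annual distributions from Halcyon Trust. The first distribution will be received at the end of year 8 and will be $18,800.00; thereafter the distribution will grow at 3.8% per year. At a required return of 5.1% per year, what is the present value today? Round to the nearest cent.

Value at end of year 7: C₁ / (r − g) = $18,800.00 / (0.051 − 0.038) = $1,446,153.8462
Discount to today: PV = $1,446,153.8462 / (1 + 0.051)^7 = $1,446,153.8462 / 1.416508 = $1,020,928.87

$1020928.87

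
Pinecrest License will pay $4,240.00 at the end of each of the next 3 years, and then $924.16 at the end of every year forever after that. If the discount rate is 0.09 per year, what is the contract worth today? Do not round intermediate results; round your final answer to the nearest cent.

$18661.81

PV of 3-year annuity: $4,240.00 × [1 − (1+0.09)^−3] / 0.09 = 10732.68938
Perpetuity value at year 3: $924.16 / 0.09 = 10268.44444
PV of perpetuity: 10268.44444 / (1+0.09)^3 = 7929.12317
Total PV = 10732.68938 + 7929.12317 = 18661.81255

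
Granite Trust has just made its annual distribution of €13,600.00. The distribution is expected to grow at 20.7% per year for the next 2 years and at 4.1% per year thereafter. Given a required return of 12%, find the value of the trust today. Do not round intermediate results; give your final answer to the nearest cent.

€238584.39

D_1 = 16415.20000
D_2 = 19813.14640
Terminal value at year 2: TV = D_2×(1+g_2)/(r−g_2) = 20625.48540/0.079 = 261082.09370
P_0 = D_1/(1+r)^1 + D_2/(1+r)^2 + TV/(1+r)^2
    = 14656.42857 + 15794.91901 + 208133.04664 = 238584.39421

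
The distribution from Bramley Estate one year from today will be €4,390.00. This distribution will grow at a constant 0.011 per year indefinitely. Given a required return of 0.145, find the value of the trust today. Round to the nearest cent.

€32761.19

Growing perpetuity: P = D₁ / (r − g) = €4,390.0000 / (0.145 − 0.011) = €32,761.19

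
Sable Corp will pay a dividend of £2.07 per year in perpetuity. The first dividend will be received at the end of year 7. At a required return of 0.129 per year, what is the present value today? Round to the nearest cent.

Value at end of year 6: C / r = £2.07 / 0.129 = £16.0465
Discount to today: PV = £16.0465 / (1 + 0.129)^6 = £16.0465 / 2.070922 = £7.75

£7.75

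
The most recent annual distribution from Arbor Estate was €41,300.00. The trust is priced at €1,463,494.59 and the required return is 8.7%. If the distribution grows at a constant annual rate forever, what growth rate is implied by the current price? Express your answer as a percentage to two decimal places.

P = D₀(1+g)/(r−g) ⇒ P(r−g) = D₀(1+g) ⇒ g(P+D₀) = P·r − D₀
g = (P·r − D₀)/(P + D₀) = (€1,463,494.59×0.087 − €41,300.00) / (€1,463,494.59 + €41,300.00) = 0.057167

5.72%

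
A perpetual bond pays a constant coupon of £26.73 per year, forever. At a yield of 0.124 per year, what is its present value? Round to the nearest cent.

Level perpetuity: PV = C / r = £26.73 / 0.124 = £215.56

£215.56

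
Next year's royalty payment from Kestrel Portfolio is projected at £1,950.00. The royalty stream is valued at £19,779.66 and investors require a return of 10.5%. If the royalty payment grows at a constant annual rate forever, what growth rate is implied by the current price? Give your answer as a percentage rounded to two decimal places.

P = D₁/(r−g) ⇒ g = r − D₁/P = 0.105 − £1,950.00/£19,779.66 = 0.006414

0.64%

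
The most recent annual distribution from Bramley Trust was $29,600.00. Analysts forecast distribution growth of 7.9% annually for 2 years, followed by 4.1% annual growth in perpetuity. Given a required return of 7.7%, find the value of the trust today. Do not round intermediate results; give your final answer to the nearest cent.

$918480.24

D_1 = 31938.40000
D_2 = 34461.53360
Terminal value at year 2: TV = D_2×(1+g_2)/(r−g_2) = 35874.45648/0.036 = 996512.67993
P_0 = D_1/(1+r)^1 + D_2/(1+r)^2 + TV/(1+r)^2
    = 29654.96750 + 29710.03708 + 859115.23889 = 918480.24347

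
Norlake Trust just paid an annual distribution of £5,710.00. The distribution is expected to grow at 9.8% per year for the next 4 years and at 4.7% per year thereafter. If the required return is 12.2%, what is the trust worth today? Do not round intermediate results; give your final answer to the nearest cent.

D_1 = 6269.58000
D_2 = 6883.99884
D_3 = 7558.63073
D_4 = 8299.37654
Terminal value at year 4: TV = D_4×(1+g_2)/(r−g_2) = 8689.44723/0.075 = 115859.29646
P_0 = D_1/(1+r)^1 + D_2/(1+r)^2 + D_3/(1+r)^3 + D_4/(1+r)^4 + TV/(1+r)^4
    = 5587.86096 + 5468.33452 + 5351.36480 + 5236.89711 + 73107.08360 = 94751.54100

£94751.54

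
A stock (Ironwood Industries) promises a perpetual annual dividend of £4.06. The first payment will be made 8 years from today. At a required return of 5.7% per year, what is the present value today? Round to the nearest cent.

£48.32

Value at end of year 7: C / r = £4.06 / 0.057 = £71.2281
Discount to today: PV = £71.2281 / (1 + 0.057)^7 = £71.2281 / 1.474093 = £48.32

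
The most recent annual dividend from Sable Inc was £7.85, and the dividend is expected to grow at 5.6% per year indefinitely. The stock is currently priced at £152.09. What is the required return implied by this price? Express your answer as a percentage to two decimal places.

11.05%

D₁ = £7.85 × 1.056 = £8.2896
P = D₁/(r − g) ⇒ r = D₁/P + g = £8.2896/£152.09 + 0.056 = 0.054505 + 0.056 = 0.110505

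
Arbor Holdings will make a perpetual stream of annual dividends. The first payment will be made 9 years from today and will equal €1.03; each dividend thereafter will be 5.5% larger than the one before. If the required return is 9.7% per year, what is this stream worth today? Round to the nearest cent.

€11.69

Value at end of year 8: C₁ / (r − g) = €1.03 / (0.097 − 0.055) = €24.5238
Discount to today: PV = €24.5238 / (1 + 0.097)^8 = €24.5238 / 2.097264 = €11.69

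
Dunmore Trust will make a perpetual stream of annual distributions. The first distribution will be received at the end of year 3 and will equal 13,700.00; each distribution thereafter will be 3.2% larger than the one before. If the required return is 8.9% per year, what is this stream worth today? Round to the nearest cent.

202670.23

Value at end of year 2: C₁ / (r − g) = 13,700.00 / (0.089 − 0.032) = 240,350.8772
Discount to today: PV = 240,350.8772 / (1 + 0.089)^2 = 240,350.8772 / 1.185921 = 202,670.23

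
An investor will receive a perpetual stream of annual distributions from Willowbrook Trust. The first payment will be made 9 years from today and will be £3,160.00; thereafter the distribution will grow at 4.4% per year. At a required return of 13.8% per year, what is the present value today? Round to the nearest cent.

£11951.46

Value at end of year 8: C₁ / (r − g) = £3,160.00 / (0.138 − 0.044) = £33,617.0213
Discount to today: PV = £33,617.0213 / (1 + 0.138)^8 = £33,617.0213 / 2.812795 = £11,951.46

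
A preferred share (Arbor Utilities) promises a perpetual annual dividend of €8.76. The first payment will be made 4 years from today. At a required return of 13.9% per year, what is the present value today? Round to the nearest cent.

Value at end of year 3: C / r = €8.76 / 0.139 = €63.0216
Discount to today: PV = €63.0216 / (1 + 0.139)^3 = €63.0216 / 1.477649 = €42.65

€42.65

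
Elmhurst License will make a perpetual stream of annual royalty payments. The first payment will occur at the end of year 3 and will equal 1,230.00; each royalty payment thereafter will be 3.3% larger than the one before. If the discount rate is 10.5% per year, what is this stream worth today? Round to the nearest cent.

13990.98

Value at end of year 2: C₁ / (r − g) = 1,230.00 / (0.105 − 0.033) = 17,083.3333
Discount to today: PV = 17,083.3333 / (1 + 0.105)^2 = 17,083.3333 / 1.221025 = 13,990.98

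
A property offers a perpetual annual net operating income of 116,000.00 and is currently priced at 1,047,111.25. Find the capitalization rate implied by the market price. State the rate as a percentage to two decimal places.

P = C/r ⇒ r = C/P = 116,000.00/1,047,111.25 = 0.110781

11.08%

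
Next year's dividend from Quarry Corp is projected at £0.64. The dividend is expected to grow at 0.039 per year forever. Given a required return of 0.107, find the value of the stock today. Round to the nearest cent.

£9.41

Growing perpetuity: P = D₁ / (r − g) = £0.6400 / (0.107 − 0.039) = £9.41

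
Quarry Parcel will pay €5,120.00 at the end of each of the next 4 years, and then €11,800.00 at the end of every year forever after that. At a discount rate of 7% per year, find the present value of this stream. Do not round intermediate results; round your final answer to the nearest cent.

€145944.86

PV of 4-year annuity: €5,120.00 × [1 − (1+0.07)^−4] / 0.07 = 17342.52163
Perpetuity value at year 4: €11,800.00 / 0.07 = 168571.42857
PV of perpetuity: 168571.42857 / (1+0.07)^4 = 128602.33575
Total PV = 17342.52163 + 128602.33575 = 145944.85738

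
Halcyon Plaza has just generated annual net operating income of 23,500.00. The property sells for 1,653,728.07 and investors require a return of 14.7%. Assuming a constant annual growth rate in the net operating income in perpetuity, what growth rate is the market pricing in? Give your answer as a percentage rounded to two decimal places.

13.09%

P = D₀(1+g)/(r−g) ⇒ P(r−g) = D₀(1+g) ⇒ g(P+D₀) = P·r − D₀
g = (P·r − D₀)/(P + D₀) = (1,653,728.07×0.147 − 23,500.00) / (1,653,728.07 + 23,500.00) = 0.130929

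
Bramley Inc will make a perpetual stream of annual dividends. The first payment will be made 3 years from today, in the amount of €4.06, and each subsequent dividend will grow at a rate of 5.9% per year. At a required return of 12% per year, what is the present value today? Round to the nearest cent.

€53.06

Value at end of year 2: C₁ / (r − g) = €4.06 / (0.12 − 0.059) = €66.5574
Discount to today: PV = €66.5574 / (1 + 0.12)^2 = €66.5574 / 1.254400 = €53.06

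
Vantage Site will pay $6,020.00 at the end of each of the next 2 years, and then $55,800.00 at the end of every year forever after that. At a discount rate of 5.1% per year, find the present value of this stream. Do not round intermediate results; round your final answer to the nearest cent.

PV of 2-year annuity: $6,020.00 × [1 − (1+0.051)^−2] / 0.051 = 11177.80991
Perpetuity value at year 2: $55,800.00 / 0.051 = 1094117.64706
PV of perpetuity: 1094117.64706 / (1+0.051)^2 = 990509.37584
Total PV = 11177.80991 + 990509.37584 = 1001687.18574

$1001687.19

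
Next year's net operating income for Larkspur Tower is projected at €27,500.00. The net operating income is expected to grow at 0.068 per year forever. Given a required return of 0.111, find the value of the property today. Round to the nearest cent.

€639534.88

Growing perpetuity: P = D₁ / (r − g) = €27,500.0000 / (0.111 − 0.068) = €639,534.88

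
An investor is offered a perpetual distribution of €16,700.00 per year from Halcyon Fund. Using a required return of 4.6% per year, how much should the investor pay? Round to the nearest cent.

Level perpetuity: PV = C / r = €16,700.00 / 0.046 = €363,043.48

€363043.48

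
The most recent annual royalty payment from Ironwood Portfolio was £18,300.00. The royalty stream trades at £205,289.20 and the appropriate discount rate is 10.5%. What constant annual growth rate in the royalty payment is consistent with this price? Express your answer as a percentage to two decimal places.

P = D₀(1+g)/(r−g) ⇒ P(r−g) = D₀(1+g) ⇒ g(P+D₀) = P·r − D₀
g = (P·r − D₀)/(P + D₀) = (£205,289.20×0.105 − £18,300.00) / (£205,289.20 + £18,300.00) = 0.014560

1.46%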